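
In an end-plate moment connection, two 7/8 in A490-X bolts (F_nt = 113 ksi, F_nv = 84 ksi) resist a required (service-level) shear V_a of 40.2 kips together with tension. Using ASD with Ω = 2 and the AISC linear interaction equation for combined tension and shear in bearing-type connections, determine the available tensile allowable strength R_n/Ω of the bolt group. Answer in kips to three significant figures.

34.3 kips

A_b = π·0.875²/4 = 0.6013 in²; f_rv = 40.2 / (2 × 0.6013) = 33.43 ksi.
F'_nt = 1.3 F_nt − (Ω F_nt / F_nv) f_rv = 1.3·113 − (2·113/84)·33.43 = 56.97 ksi, capped at F_nt → F'_nt = 56.97 ksi.
R_n = F'_nt · A_b · n = 56.97 × 0.6013 × 2 = 68.51 kips.
Allowable strength R_n/Ω = 68.51 / 2 = 34.3 kips.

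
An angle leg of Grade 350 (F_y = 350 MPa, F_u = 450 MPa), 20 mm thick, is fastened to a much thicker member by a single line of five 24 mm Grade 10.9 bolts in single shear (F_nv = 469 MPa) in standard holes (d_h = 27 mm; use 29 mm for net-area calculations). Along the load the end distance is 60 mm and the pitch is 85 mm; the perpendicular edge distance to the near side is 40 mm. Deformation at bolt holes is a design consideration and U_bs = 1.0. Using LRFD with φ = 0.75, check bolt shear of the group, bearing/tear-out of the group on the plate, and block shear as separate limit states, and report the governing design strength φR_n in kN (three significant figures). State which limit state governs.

Bolt shear: A_b = π·24²/4 = 452.4 mm²; R_n = 469 × 452.4 × 5 × 1 / 1000 = 1061 kN → 0.75 × 1061 = 796 kN.
Bearing: edge l_c = 46.5, r_n = 502.2 kN; interior l_c = 58, r_n = 518.4 kN; R_n = 502.2 + 4·518.4 = 2576 kN → 1930 kN.
Block shear: A_gv = 8000, A_nv = 5390, A_nt = 510 mm²; R_n = min(0.6F_uA_nv, 0.6F_yA_gv) + U_bs·F_u·A_nt = 1685 kN → 1260 kN.
Bolt shear governs: 796 kN.

796 kN (bolt shear governs)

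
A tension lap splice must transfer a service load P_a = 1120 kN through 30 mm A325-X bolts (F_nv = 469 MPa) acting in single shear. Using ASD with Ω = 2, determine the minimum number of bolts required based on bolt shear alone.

7 bolts

A_b = π·30²/4 = 706.9 mm².
Per-bolt allowable strength R_n/Ω = 469 × 706.9 × 1 / 1000 / 2 = 165.8 kN.
n ≥ 1120 / 165.8 = 6.757 → use 7 bolts.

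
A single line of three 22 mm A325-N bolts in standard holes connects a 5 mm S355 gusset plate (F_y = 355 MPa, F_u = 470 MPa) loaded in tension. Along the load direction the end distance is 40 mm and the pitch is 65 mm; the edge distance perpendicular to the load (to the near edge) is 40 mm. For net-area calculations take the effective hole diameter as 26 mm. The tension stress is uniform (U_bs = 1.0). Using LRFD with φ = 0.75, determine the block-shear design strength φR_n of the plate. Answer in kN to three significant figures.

159 kN

Shear plane L_v = 40 + 2·65 = 170 mm; A_gv = 170 × 5 = 850 mm².
A_nv = (170 − 2.5·26) × 5 = 525 mm².
A_nt = (40 − 0.5·26) × 5 = 135 mm².
0.6 F_u A_nv = 148.1 kN; 0.6 F_y A_gv = 181.1 kN → shear rupture governs the shear term.
R_n = 148.1 + 1.0 × 470 × 135 / 1000 = 211.5 kN.
Design strength φR_n = 0.75 × 211.5 = 159 kN.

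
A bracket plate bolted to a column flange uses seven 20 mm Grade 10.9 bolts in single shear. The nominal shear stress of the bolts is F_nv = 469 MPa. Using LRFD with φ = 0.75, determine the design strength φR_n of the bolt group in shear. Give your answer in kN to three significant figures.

774 kN

A_b = π × 20² / 4 = 314.2 mm².
R_n = F_nv · A_b · n · n_s = 469 × 314.2 × 7 × 1 / 1000 = 1031 kN.
Design strength φR_n = 0.75 × 1031 = 774 kN.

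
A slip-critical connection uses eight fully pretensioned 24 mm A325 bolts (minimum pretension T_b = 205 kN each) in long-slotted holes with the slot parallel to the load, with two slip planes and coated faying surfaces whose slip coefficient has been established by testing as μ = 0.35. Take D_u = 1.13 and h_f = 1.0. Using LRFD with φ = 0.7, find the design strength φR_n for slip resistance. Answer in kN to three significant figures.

908 kN

R_n = μ · D_u · h_f · T_b · n_s · n_b = 0.35 × 1.13 × 1.0 × 205 × 2 × 8 = 1297 kN.
Design strength φR_n = 0.7 × 1297 = 908 kN.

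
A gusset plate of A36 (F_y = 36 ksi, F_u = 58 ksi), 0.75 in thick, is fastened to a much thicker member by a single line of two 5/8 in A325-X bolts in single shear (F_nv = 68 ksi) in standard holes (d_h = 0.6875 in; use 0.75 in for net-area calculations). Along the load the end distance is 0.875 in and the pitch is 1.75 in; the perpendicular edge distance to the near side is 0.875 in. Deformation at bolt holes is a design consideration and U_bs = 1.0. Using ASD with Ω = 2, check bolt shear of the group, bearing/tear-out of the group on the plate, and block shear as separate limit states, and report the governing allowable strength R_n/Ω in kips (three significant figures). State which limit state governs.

Bolt shear: A_b = π·0.625²/4 = 0.3068 in²; R_n = 68 × 0.3068 × 2 × 1 = 41.72 kips → 41.72 / 2 = 20.9 kips.
Bearing: edge l_c = 0.5312, r_n = 27.73 kips; interior l_c = 1.062, r_n = 55.46 kips; R_n = 27.73 + 1·55.46 = 83.19 kips → 41.6 kips.
Block shear: A_gv = 1.969, A_nv = 1.125, A_nt = 0.375 in²; R_n = min(0.6F_uA_nv, 0.6F_yA_gv) + U_bs·F_u·A_nt = 60.9 kips → 30.4 kips.
Bolt shear governs: 20.9 kips.

20.9 kips (bolt shear governs)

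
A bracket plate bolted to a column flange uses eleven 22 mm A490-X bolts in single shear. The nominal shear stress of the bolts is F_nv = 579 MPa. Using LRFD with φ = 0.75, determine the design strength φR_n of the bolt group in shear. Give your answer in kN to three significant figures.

A_b = π × 22² / 4 = 380.1 mm².
R_n = F_nv · A_b · n · n_s = 579 × 380.1 × 11 × 1 / 1000 = 2421 kN.
Design strength φR_n = 0.75 × 2421 = 1820 kN.

1820 kN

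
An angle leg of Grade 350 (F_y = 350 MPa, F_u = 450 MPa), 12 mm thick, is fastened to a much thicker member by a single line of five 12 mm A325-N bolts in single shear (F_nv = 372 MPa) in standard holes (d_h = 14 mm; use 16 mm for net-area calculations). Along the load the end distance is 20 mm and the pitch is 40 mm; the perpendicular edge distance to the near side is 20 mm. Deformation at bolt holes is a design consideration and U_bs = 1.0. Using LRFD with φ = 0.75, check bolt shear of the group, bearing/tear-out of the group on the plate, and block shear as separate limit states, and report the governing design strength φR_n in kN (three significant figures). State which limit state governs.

Bolt shear: A_b = π·12²/4 = 113.1 mm²; R_n = 372 × 113.1 × 5 × 1 / 1000 = 210.4 kN → 0.75 × 210.4 = 158 kN.
Bearing: edge l_c = 13, r_n = 84.24 kN; interior l_c = 26, r_n = 155.5 kN; R_n = 84.24 + 4·155.5 = 706.3 kN → 530 kN.
Block shear: A_gv = 2160, A_nv = 1296, A_nt = 144 mm²; R_n = min(0.6F_uA_nv, 0.6F_yA_gv) + U_bs·F_u·A_nt = 414.7 kN → 311 kN.
Bolt shear governs: 158 kN.

158 kN (bolt shear governs)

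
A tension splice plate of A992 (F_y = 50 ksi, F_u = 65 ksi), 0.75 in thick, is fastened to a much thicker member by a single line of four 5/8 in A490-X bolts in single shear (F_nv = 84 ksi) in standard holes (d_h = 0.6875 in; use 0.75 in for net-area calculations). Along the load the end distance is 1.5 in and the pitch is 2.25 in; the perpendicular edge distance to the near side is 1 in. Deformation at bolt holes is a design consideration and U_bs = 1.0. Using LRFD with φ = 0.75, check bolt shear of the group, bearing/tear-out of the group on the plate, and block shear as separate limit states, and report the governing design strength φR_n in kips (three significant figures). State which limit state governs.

77.3 kips (bolt shear governs)

Bolt shear: A_b = π·0.625²/4 = 0.3068 in²; R_n = 84 × 0.3068 × 4 × 1 = 103.1 kips → 0.75 × 103.1 = 77.3 kips.
Bearing: edge l_c = 1.156, r_n = 67.64 kips; interior l_c = 1.562, r_n = 73.12 kips; R_n = 67.64 + 3·73.12 = 287 kips → 215 kips.
Block shear: A_gv = 6.188, A_nv = 4.219, A_nt = 0.4688 in²; R_n = min(0.6F_uA_nv, 0.6F_yA_gv) + U_bs·F_u·A_nt = 195 kips → 146 kips.
Bolt shear governs: 77.3 kips.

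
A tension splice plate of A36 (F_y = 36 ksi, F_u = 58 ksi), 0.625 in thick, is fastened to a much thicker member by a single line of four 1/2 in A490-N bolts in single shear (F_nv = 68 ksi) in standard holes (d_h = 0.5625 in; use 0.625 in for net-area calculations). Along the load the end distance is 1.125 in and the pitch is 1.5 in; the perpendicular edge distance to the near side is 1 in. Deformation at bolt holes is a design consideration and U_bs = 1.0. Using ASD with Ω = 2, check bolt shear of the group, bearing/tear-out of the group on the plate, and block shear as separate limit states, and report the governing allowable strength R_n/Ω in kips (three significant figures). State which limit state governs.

26.7 kips (bolt shear governs)

Bolt shear: A_b = π·0.5²/4 = 0.1963 in²; R_n = 68 × 0.1963 × 4 × 1 = 53.41 kips → 53.41 / 2 = 26.7 kips.
Bearing: edge l_c = 0.8438, r_n = 36.7 kips; interior l_c = 0.9375, r_n = 40.78 kips; R_n = 36.7 + 3·40.78 = 159 kips → 79.5 kips.
Block shear: A_gv = 3.516, A_nv = 2.148, A_nt = 0.4297 in²; R_n = min(0.6F_uA_nv, 0.6F_yA_gv) + U_bs·F_u·A_nt = 99.69 kips → 49.8 kips.
Bolt shear governs: 26.7 kips.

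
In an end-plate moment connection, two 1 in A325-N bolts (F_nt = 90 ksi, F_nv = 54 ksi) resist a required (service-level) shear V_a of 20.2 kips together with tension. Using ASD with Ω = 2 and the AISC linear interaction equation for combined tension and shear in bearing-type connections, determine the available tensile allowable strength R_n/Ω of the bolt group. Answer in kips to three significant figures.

A_b = π·1²/4 = 0.7854 in²; f_rv = 20.2 / (2 × 0.7854) = 12.86 ksi.
F'_nt = 1.3 F_nt − (Ω F_nt / F_nv) f_rv = 1.3·90 − (2·90/54)·12.86 = 74.13 ksi, capped at F_nt → F'_nt = 74.13 ksi.
R_n = F'_nt · A_b · n = 74.13 × 0.7854 × 2 = 116.4 kips.
Allowable strength R_n/Ω = 116.4 / 2 = 58.2 kips.

58.2 kips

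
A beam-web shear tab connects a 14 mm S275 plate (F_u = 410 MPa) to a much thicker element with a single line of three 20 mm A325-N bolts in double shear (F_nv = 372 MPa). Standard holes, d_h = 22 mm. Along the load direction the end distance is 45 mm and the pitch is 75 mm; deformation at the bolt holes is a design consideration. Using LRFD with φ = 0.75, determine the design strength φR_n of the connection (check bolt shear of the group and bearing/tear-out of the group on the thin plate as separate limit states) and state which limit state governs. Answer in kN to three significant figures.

526 kN (bolt shear governs)

Bolt shear: A_b = π·20²/4 = 314.2 mm²; R_n = 372 × 314.2 × 3 × 2 / 1000 = 701.2 kN → 0.75 × 701.2 = 526 kN.
Bearing (1.2 l_c t F_u ≤ 2.4 d t F_u): upper limit = 2.4·20·14·410 / 1000 = 275.5 kN.
  Edge l_c = 45 − 22/2 = 34 → r_n = 234.2 kN; interior l_c = 75 − 22 = 53 → r_n = 275.5 kN.
  R_n,bearing = 1·234.2 + 2·275.5 = 785.2 kN → 0.75 × 785.2 = 589 kN.
Bolt shear governs: 526 kN.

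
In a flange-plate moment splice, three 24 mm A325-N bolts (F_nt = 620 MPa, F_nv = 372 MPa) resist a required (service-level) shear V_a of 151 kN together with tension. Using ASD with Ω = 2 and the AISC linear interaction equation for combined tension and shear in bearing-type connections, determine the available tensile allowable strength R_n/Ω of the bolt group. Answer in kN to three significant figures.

A_b = π·24²/4 = 452.4 mm²; f_rv = 151 × 1000 / (3 × 452.4) = 111.3 MPa.
F'_nt = 1.3 F_nt − (Ω F_nt / F_nv) f_rv = 1.3·620 − (2·620/372)·111.3 = 435.1 MPa, capped at F_nt → F'_nt = 435.1 MPa.
R_n = F'_nt · A_b · n = 435.1 × 452.4 × 3 / 1000 = 590.5 kN.
Allowable strength R_n/Ω = 590.5 / 2 = 295 kN.

295 kN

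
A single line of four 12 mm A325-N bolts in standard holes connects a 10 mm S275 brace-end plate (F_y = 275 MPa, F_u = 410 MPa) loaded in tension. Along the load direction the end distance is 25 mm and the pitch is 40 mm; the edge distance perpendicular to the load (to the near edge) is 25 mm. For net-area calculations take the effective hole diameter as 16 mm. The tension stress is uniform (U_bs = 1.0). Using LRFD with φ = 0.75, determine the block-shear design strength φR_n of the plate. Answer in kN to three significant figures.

216 kN

Shear plane L_v = 25 + 3·40 = 145 mm; A_gv = 145 × 10 = 1450 mm².
A_nv = (145 − 3.5·16) × 10 = 890 mm².
A_nt = (25 − 0.5·16) × 10 = 170 mm².
0.6 F_u A_nv = 218.9 kN; 0.6 F_y A_gv = 239.2 kN → shear rupture governs the shear term.
R_n = 218.9 + 1.0 × 410 × 170 / 1000 = 288.6 kN.
Design strength φR_n = 0.75 × 288.6 = 216 kN.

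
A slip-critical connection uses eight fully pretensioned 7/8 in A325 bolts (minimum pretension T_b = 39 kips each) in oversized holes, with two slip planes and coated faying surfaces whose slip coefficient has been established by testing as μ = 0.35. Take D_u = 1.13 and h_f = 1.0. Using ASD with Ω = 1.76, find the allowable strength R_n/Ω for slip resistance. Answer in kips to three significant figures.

R_n = μ · D_u · h_f · T_b · n_s · n_b = 0.35 × 1.13 × 1.0 × 39 × 2 × 8 = 246.8 kips.
Allowable strength R_n/Ω = 246.8 / 1.76 = 140 kips.

140 kips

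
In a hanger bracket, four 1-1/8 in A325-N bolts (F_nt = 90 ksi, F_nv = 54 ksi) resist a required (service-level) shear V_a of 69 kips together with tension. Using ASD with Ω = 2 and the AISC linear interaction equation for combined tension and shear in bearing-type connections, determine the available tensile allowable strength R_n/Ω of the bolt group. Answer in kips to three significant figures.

118 kips

A_b = π·1.125²/4 = 0.994 in²; f_rv = 69 / (4 × 0.994) = 17.35 ksi.
F'_nt = 1.3 F_nt − (Ω F_nt / F_nv) f_rv = 1.3·90 − (2·90/54)·17.35 = 59.15 ksi, capped at F_nt → F'_nt = 59.15 ksi.
R_n = F'_nt · A_b · n = 59.15 × 0.994 × 4 = 235.2 kips.
Allowable strength R_n/Ω = 235.2 / 2 = 118 kips.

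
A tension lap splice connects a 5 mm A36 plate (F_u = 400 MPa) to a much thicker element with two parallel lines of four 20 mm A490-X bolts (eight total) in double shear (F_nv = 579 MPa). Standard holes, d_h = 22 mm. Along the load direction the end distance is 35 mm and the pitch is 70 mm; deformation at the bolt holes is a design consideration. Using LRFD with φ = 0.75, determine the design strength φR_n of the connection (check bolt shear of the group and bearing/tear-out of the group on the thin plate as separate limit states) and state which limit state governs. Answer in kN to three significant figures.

Bolt shear: A_b = π·20²/4 = 314.2 mm²; R_n = 579 × 314.2 × 8 × 2 / 1000 = 2910 kN → 0.75 × 2910 = 2180 kN.
Bearing (1.2 l_c t F_u ≤ 2.4 d t F_u): upper limit = 2.4·20·5·400 / 1000 = 96 kN.
  Edge l_c = 35 − 22/2 = 24 → r_n = 57.6 kN; interior l_c = 70 − 22 = 48 → r_n = 96 kN.
  R_n,bearing = 2·57.6 + 6·96 = 691.2 kN → 0.75 × 691.2 = 518 kN.
Bearing governs: 518 kN.

518 kN (bearing governs)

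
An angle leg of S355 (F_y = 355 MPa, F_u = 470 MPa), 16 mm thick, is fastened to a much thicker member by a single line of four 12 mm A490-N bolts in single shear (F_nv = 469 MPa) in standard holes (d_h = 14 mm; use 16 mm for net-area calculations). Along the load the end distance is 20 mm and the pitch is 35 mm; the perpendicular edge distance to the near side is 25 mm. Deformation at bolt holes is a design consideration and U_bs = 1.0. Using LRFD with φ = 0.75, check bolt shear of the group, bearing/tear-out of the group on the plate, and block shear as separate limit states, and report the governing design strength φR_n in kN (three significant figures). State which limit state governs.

159 kN (bolt shear governs)

Bolt shear: A_b = π·12²/4 = 113.1 mm²; R_n = 469 × 113.1 × 4 × 1 / 1000 = 212.2 kN → 0.75 × 212.2 = 159 kN.
Bearing: edge l_c = 13, r_n = 117.3 kN; interior l_c = 21, r_n = 189.5 kN; R_n = 117.3 + 3·189.5 = 685.8 kN → 514 kN.
Block shear: A_gv = 2000, A_nv = 1104, A_nt = 272 mm²; R_n = min(0.6F_uA_nv, 0.6F_yA_gv) + U_bs·F_u·A_nt = 439.2 kN → 329 kN.
Bolt shear governs: 159 kN.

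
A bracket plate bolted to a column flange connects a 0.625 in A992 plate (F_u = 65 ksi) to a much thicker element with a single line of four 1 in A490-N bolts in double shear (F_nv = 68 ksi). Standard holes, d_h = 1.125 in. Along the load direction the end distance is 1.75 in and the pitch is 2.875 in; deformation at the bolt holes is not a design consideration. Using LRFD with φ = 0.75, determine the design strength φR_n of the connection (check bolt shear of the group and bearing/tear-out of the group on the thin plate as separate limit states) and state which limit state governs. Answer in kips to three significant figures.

294 kips (bearing governs)

Bolt shear: A_b = π·1²/4 = 0.7854 in²; R_n = 68 × 0.7854 × 4 × 2 = 427.3 kips → 0.75 × 427.3 = 320 kips.
Bearing (1.5 l_c t F_u ≤ 3.0 d t F_u): upper limit = 3.0·1·0.625·65 = 121.9 kips.
  Edge l_c = 1.75 − 1.125/2 = 1.188 → r_n = 72.36 kips; interior l_c = 2.875 − 1.125 = 1.75 → r_n = 106.6 kips.
  R_n,bearing = 1·72.36 + 3·106.6 = 392.3 kips → 0.75 × 392.3 = 294 kips.
Bearing governs: 294 kips.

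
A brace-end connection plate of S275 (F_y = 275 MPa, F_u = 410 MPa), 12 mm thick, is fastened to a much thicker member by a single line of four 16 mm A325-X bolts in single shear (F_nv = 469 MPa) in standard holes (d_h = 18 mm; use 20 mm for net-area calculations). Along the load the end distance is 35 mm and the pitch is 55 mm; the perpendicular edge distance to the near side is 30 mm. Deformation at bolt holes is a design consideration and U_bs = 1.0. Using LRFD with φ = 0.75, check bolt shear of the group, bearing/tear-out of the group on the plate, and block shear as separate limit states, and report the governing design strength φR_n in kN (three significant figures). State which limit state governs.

283 kN (bolt shear governs)

Bolt shear: A_b = π·16²/4 = 201.1 mm²; R_n = 469 × 201.1 × 4 × 1 / 1000 = 377.2 kN → 0.75 × 377.2 = 283 kN.
Bearing: edge l_c = 26, r_n = 153.5 kN; interior l_c = 37, r_n = 188.9 kN; R_n = 153.5 + 3·188.9 = 720.3 kN → 540 kN.
Block shear: A_gv = 2400, A_nv = 1560, A_nt = 240 mm²; R_n = min(0.6F_uA_nv, 0.6F_yA_gv) + U_bs·F_u·A_nt = 482.2 kN → 362 kN.
Bolt shear governs: 283 kN.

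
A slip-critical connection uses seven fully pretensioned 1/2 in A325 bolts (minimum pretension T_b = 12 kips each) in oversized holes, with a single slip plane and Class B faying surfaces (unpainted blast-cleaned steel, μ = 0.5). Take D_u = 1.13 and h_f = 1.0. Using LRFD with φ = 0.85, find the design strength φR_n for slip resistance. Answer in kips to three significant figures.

R_n = μ · D_u · h_f · T_b · n_s · n_b = 0.5 × 1.13 × 1.0 × 12 × 1 × 7 = 47.46 kips.
Design strength φR_n = 0.85 × 47.46 = 40.3 kips.

40.3 kips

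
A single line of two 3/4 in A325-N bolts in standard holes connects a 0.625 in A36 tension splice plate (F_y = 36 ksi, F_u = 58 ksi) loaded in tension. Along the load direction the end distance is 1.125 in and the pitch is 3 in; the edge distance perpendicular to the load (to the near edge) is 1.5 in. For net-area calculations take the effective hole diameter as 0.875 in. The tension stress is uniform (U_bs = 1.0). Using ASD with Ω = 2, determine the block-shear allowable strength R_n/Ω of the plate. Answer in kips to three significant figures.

Shear plane L_v = 1.125 + 1·3 = 4.125 in; A_gv = 4.125 × 0.625 = 2.578 in².
A_nv = (4.125 − 1.5·0.875) × 0.625 = 1.758 in².
A_nt = (1.5 − 0.5·0.875) × 0.625 = 0.6641 in².
0.6 F_u A_nv = 61.17 kips; 0.6 F_y A_gv = 55.69 kips → shear yielding governs the shear term.
R_n = 55.69 + 1.0 × 58 × 0.6641 = 94.2 kips.
Allowable strength R_n/Ω = 94.2 / 2 = 47.1 kips.

47.1 kips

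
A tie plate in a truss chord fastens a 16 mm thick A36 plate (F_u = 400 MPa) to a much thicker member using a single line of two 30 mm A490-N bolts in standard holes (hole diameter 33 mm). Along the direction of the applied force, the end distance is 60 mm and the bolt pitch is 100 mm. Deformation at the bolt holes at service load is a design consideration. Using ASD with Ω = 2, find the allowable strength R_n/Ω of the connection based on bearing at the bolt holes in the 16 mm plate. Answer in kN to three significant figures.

Per bolt r_n = 1.2 l_c t F_u ≤ 2.4 d t F_u; upper limit = 2.4 × 30 × 16 × 400 / 1000 = 460.8 kN.
Edge bolt: l_c = 60 − 33/2 = 43.5 mm → 1.2 × 43.5 × 16 × 400 / 1000 = 334.1 → r_n = 334.1 kN.
Interior bolts: l_c = 100 − 33 = 67 mm → 1.2 × 67 × 16 × 400 / 1000 = 514.6 → r_n = 460.8 kN.
R_n = 1 × 334.1 + 1 × 460.8 = 794.9 kN.
Allowable strength R_n/Ω = 794.9 / 2 = 397 kN.

397 kN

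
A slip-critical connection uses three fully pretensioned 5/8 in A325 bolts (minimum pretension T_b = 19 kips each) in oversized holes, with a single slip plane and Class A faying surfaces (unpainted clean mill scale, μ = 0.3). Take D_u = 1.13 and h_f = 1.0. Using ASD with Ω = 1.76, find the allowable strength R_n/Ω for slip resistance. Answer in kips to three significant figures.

R_n = μ · D_u · h_f · T_b · n_s · n_b = 0.3 × 1.13 × 1.0 × 19 × 1 × 3 = 19.32 kips.
Allowable strength R_n/Ω = 19.32 / 1.76 = 11 kips.

11 kips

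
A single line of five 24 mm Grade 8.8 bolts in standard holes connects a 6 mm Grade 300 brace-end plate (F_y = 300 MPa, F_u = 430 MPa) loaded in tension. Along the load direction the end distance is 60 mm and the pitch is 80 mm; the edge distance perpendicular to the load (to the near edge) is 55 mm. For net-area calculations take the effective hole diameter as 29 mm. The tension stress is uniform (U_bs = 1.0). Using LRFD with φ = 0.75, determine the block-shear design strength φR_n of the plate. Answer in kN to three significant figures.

Shear plane L_v = 60 + 4·80 = 380 mm; A_gv = 380 × 6 = 2280 mm².
A_nv = (380 − 4.5·29) × 6 = 1497 mm².
A_nt = (55 − 0.5·29) × 6 = 243 mm².
0.6 F_u A_nv = 386.2 kN; 0.6 F_y A_gv = 410.4 kN → shear rupture governs the shear term.
R_n = 386.2 + 1.0 × 430 × 243 / 1000 = 490.7 kN.
Design strength φR_n = 0.75 × 490.7 = 368 kN.

368 kN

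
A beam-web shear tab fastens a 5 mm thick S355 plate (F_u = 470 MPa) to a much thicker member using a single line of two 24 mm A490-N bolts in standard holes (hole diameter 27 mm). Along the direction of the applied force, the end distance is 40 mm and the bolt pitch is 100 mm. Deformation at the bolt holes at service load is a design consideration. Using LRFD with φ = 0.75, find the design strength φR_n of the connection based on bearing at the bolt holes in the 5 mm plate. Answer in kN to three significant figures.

158 kN

Per bolt r_n = 1.2 l_c t F_u ≤ 2.4 d t F_u; upper limit = 2.4 × 24 × 5 × 470 / 1000 = 135.4 kN.
Edge bolt: l_c = 40 − 27/2 = 26.5 mm → 1.2 × 26.5 × 5 × 470 / 1000 = 74.73 → r_n = 74.73 kN.
Interior bolts: l_c = 100 − 27 = 73 mm → 1.2 × 73 × 5 × 470 / 1000 = 205.9 → r_n = 135.4 kN.
R_n = 1 × 74.73 + 1 × 135.4 = 210.1 kN.
Design strength φR_n = 0.75 × 210.1 = 158 kN.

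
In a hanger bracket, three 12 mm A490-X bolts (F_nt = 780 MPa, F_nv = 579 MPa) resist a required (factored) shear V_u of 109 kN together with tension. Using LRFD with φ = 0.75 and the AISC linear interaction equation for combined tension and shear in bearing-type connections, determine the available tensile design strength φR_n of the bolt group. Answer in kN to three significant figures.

A_b = π·12²/4 = 113.1 mm²; f_rv = 109 × 1000 / (3 × 113.1) = 321.3 MPa.
F'_nt = 1.3 F_nt − (F_nt / φF_nv) f_rv = 1.3·780 − (780/(0.75·579))·321.3 = 437 MPa, capped at F_nt → F'_nt = 437 MPa.
R_n = F'_nt · A_b · n = 437 × 113.1 × 3 / 1000 = 148.3 kN.
Design strength φR_n = 0.75 × 148.3 = 111 kN.

111 kN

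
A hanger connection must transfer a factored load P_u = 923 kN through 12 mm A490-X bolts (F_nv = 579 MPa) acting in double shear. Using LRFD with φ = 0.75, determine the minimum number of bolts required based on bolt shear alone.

A_b = π·12²/4 = 113.1 mm².
Per-bolt design strength φR_n = 0.75 × 579 × 113.1 × 2 / 1000 = 98.23 kN.
n ≥ 923 / 98.23 = 9.397 → use 10 bolts.

10 bolts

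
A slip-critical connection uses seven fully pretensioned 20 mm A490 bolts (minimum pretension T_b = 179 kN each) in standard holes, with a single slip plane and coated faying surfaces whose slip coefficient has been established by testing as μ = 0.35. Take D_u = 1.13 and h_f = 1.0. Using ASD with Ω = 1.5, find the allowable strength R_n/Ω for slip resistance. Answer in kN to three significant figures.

330 kN

R_n = μ · D_u · h_f · T_b · n_s · n_b = 0.35 × 1.13 × 1.0 × 179 × 1 × 7 = 495.6 kN.
Allowable strength R_n/Ω = 495.6 / 1.5 = 330 kN.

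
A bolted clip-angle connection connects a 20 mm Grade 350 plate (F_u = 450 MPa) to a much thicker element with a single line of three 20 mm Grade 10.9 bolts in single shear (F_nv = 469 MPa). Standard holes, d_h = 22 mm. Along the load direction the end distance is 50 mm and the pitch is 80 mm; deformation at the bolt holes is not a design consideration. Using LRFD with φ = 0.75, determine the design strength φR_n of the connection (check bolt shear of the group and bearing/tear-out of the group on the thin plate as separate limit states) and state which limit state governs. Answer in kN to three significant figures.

Bolt shear: A_b = π·20²/4 = 314.2 mm²; R_n = 469 × 314.2 × 3 × 1 / 1000 = 442 kN → 0.75 × 442 = 332 kN.
Bearing (1.5 l_c t F_u ≤ 3.0 d t F_u): upper limit = 3.0·20·20·450 / 1000 = 540 kN.
  Edge l_c = 50 − 22/2 = 39 → r_n = 526.5 kN; interior l_c = 80 − 22 = 58 → r_n = 540 kN.
  R_n,bearing = 1·526.5 + 2·540 = 1606 kN → 0.75 × 1606 = 1200 kN.
Bolt shear governs: 332 kN.

332 kN (bolt shear governs)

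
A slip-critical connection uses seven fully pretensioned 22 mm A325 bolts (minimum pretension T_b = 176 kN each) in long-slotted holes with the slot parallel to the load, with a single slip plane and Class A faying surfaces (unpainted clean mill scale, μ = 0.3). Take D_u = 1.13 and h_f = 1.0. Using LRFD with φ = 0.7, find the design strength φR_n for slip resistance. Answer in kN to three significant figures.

R_n = μ · D_u · h_f · T_b · n_s · n_b = 0.3 × 1.13 × 1.0 × 176 × 1 × 7 = 417.6 kN.
Design strength φR_n = 0.7 × 417.6 = 292 kN.

292 kN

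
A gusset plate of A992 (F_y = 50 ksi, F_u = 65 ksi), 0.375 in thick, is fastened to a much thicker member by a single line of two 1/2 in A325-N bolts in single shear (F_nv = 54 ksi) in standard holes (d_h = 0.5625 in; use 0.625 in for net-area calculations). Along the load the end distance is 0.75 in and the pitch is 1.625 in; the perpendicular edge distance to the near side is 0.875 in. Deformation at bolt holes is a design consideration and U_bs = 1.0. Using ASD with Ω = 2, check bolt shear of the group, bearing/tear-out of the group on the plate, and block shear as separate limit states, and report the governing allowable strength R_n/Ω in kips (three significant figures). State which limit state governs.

Bolt shear: A_b = π·0.5²/4 = 0.1963 in²; R_n = 54 × 0.1963 × 2 × 1 = 21.21 kips → 21.21 / 2 = 10.6 kips.
Bearing: edge l_c = 0.4688, r_n = 13.71 kips; interior l_c = 1.062, r_n = 29.25 kips; R_n = 13.71 + 1·29.25 = 42.96 kips → 21.5 kips.
Block shear: A_gv = 0.8906, A_nv = 0.5391, A_nt = 0.2109 in²; R_n = min(0.6F_uA_nv, 0.6F_yA_gv) + U_bs·F_u·A_nt = 34.73 kips → 17.4 kips.
Bolt shear governs: 10.6 kips.

10.6 kips (bolt shear governs)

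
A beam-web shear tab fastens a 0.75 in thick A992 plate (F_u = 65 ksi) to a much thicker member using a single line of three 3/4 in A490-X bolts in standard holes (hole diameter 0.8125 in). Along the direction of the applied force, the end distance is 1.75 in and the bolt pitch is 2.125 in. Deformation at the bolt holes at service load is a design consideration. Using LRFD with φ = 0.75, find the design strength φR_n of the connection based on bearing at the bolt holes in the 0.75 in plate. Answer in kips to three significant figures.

Per bolt r_n = 1.2 l_c t F_u ≤ 2.4 d t F_u; upper limit = 2.4 × 0.75 × 0.75 × 65 = 87.75 kips.
Edge bolt: l_c = 1.75 − 0.8125/2 = 1.344 in → 1.2 × 1.344 × 0.75 × 65 = 78.61 → r_n = 78.61 kips.
Interior bolts: l_c = 2.125 − 0.8125 = 1.312 in → 1.2 × 1.312 × 0.75 × 65 = 76.78 → r_n = 76.78 kips.
R_n = 1 × 78.61 + 2 × 76.78 = 232.2 kips.
Design strength φR_n = 0.75 × 232.2 = 174 kips.

174 kips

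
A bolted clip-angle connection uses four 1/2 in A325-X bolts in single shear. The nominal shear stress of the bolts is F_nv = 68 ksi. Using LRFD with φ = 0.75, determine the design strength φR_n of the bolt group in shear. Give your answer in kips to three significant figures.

40.1 kips

A_b = π × 0.5² / 4 = 0.1963 in².
R_n = F_nv · A_b · n · n_s = 68 × 0.1963 × 4 × 1 = 53.41 kips.
Design strength φR_n = 0.75 × 53.41 = 40.1 kips.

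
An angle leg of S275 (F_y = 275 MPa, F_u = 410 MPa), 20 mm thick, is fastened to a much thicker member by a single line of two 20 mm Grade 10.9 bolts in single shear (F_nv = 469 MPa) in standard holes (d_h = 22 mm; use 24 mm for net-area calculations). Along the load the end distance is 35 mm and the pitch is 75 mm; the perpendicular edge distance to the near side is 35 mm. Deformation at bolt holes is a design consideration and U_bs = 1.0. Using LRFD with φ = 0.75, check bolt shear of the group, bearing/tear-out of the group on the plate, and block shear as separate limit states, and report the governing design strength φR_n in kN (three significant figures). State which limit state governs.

Bolt shear: A_b = π·20²/4 = 314.2 mm²; R_n = 469 × 314.2 × 2 × 1 / 1000 = 294.7 kN → 0.75 × 294.7 = 221 kN.
Bearing: edge l_c = 24, r_n = 236.2 kN; interior l_c = 53, r_n = 393.6 kN; R_n = 236.2 + 1·393.6 = 629.8 kN → 472 kN.
Block shear: A_gv = 2200, A_nv = 1480, A_nt = 460 mm²; R_n = min(0.6F_uA_nv, 0.6F_yA_gv) + U_bs·F_u·A_nt = 551.6 kN → 414 kN.
Bolt shear governs: 221 kN.

221 kN (bolt shear governs)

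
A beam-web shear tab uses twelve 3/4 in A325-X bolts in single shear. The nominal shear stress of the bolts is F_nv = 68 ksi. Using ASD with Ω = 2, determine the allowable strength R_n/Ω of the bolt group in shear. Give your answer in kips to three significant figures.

A_b = π × 0.75² / 4 = 0.4418 in².
R_n = F_nv · A_b · n · n_s = 68 × 0.4418 × 12 × 1 = 360.5 kips.
Allowable strength R_n/Ω = 360.5 / 2 = 180 kips.

180 kips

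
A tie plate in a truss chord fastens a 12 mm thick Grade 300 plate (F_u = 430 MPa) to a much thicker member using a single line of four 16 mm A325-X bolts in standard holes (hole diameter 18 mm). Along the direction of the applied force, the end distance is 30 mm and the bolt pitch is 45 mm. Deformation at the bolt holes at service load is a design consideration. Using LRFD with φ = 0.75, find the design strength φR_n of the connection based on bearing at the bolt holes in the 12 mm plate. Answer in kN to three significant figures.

474 kN

Per bolt r_n = 1.2 l_c t F_u ≤ 2.4 d t F_u; upper limit = 2.4 × 16 × 12 × 430 / 1000 = 198.1 kN.
Edge bolt: l_c = 30 − 18/2 = 21 mm → 1.2 × 21 × 12 × 430 / 1000 = 130 → r_n = 130 kN.
Interior bolts: l_c = 45 − 18 = 27 mm → 1.2 × 27 × 12 × 430 / 1000 = 167.2 → r_n = 167.2 kN.
R_n = 1 × 130 + 3 × 167.2 = 631.6 kN.
Design strength φR_n = 0.75 × 631.6 = 474 kN.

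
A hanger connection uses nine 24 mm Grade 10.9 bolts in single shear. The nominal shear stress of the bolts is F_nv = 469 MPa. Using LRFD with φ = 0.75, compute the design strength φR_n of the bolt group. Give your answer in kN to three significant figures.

1430 kN

A_b = π × 24² / 4 = 452.4 mm².
R_n = F_nv · A_b · n · n_s = 469 × 452.4 × 9 × 1 / 1000 = 1910 kN.
Design strength φR_n = 0.75 × 1910 = 1430 kN.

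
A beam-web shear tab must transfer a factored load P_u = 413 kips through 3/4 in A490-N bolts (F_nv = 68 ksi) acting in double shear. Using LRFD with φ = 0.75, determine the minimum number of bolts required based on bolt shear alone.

A_b = π·0.75²/4 = 0.4418 in².
Per-bolt design strength φR_n = 0.75 × 68 × 0.4418 × 2 = 45.06 kips.
n ≥ 413 / 45.06 = 9.165 → use 10 bolts.

10 bolts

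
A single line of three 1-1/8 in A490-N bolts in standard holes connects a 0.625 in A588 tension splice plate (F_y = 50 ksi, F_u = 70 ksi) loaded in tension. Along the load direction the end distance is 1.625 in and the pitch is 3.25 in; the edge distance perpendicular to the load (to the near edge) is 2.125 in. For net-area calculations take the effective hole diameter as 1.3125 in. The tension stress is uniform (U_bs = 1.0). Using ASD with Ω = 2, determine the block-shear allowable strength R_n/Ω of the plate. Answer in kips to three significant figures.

95.7 kips

Shear plane L_v = 1.625 + 2·3.25 = 8.125 in; A_gv = 8.125 × 0.625 = 5.078 in².
A_nv = (8.125 − 2.5·1.3125) × 0.625 = 3.027 in².
A_nt = (2.125 − 0.5·1.3125) × 0.625 = 0.918 in².
0.6 F_u A_nv = 127.1 kips; 0.6 F_y A_gv = 152.3 kips → shear rupture governs the shear term.
R_n = 127.1 + 1.0 × 70 × 0.918 = 191.4 kips.
Allowable strength R_n/Ω = 191.4 / 2 = 95.7 kips.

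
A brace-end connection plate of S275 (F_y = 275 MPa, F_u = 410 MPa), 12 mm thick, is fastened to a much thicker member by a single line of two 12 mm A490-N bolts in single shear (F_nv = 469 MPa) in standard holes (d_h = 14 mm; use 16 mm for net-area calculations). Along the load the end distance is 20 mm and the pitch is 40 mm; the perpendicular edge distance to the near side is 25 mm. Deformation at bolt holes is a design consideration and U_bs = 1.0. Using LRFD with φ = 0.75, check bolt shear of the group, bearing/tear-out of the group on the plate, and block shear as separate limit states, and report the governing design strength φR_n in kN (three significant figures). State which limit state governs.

79.6 kN (bolt shear governs)

Bolt shear: A_b = π·12²/4 = 113.1 mm²; R_n = 469 × 113.1 × 2 × 1 / 1000 = 106.1 kN → 0.75 × 106.1 = 79.6 kN.
Bearing: edge l_c = 13, r_n = 76.75 kN; interior l_c = 26, r_n = 141.7 kN; R_n = 76.75 + 1·141.7 = 218.4 kN → 164 kN.
Block shear: A_gv = 720, A_nv = 432, A_nt = 204 mm²; R_n = min(0.6F_uA_nv, 0.6F_yA_gv) + U_bs·F_u·A_nt = 189.9 kN → 142 kN.
Bolt shear governs: 79.6 kN.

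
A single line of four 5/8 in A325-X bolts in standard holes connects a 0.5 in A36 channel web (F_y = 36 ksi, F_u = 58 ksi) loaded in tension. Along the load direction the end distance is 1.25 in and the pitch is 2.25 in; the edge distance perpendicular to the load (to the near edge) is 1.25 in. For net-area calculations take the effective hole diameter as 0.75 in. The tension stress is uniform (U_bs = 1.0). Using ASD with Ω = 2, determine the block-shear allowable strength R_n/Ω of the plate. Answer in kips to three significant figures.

55.9 kips

Shear plane L_v = 1.25 + 3·2.25 = 8 in; A_gv = 8 × 0.5 = 4 in².
A_nv = (8 − 3.5·0.75) × 0.5 = 2.688 in².
A_nt = (1.25 − 0.5·0.75) × 0.5 = 0.4375 in².
0.6 F_u A_nv = 93.52 kips; 0.6 F_y A_gv = 86.4 kips → shear yielding governs the shear term.
R_n = 86.4 + 1.0 × 58 × 0.4375 = 111.8 kips.
Allowable strength R_n/Ω = 111.8 / 2 = 55.9 kips.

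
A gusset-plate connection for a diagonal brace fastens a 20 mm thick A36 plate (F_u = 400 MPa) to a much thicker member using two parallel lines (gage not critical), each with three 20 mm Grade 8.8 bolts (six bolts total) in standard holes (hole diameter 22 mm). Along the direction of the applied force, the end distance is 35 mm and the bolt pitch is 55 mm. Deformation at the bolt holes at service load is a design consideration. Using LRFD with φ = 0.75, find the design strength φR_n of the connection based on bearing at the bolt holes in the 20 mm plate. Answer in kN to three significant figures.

Per bolt r_n = 1.2 l_c t F_u ≤ 2.4 d t F_u; upper limit = 2.4 × 20 × 20 × 400 / 1000 = 384 kN.
Edge bolt: l_c = 35 − 22/2 = 24 mm → 1.2 × 24 × 20 × 400 / 1000 = 230.4 → r_n = 230.4 kN.
Interior bolts: l_c = 55 − 22 = 33 mm → 1.2 × 33 × 20 × 400 / 1000 = 316.8 → r_n = 316.8 kN.
R_n = 2 × 230.4 + 4 × 316.8 = 1728 kN.
Design strength φR_n = 0.75 × 1728 = 1300 kN.

1300 kN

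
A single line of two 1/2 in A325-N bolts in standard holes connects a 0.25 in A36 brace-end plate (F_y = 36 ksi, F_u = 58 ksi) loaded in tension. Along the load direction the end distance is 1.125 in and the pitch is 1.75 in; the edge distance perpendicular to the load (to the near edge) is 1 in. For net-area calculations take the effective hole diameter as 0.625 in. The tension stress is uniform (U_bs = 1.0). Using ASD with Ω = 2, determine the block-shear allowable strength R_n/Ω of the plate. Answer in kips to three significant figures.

12.7 kips

Shear plane L_v = 1.125 + 1·1.75 = 2.875 in; A_gv = 2.875 × 0.25 = 0.7188 in².
A_nv = (2.875 − 1.5·0.625) × 0.25 = 0.4844 in².
A_nt = (1 − 0.5·0.625) × 0.25 = 0.1719 in².
0.6 F_u A_nv = 16.86 kips; 0.6 F_y A_gv = 15.52 kips → shear yielding governs the shear term.
R_n = 15.52 + 1.0 × 58 × 0.1719 = 25.49 kips.
Allowable strength R_n/Ω = 25.49 / 2 = 12.7 kips.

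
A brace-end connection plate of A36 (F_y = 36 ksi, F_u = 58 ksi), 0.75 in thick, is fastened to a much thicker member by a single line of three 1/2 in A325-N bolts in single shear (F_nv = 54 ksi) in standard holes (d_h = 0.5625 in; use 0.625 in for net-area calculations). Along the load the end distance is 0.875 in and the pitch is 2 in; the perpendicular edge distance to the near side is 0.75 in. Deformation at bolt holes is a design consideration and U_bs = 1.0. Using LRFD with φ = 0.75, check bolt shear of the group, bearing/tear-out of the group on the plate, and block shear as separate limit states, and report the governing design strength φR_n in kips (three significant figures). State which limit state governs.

Bolt shear: A_b = π·0.5²/4 = 0.1963 in²; R_n = 54 × 0.1963 × 3 × 1 = 31.81 kips → 0.75 × 31.81 = 23.9 kips.
Bearing: edge l_c = 0.5938, r_n = 30.99 kips; interior l_c = 1.438, r_n = 52.2 kips; R_n = 30.99 + 2·52.2 = 135.4 kips → 102 kips.
Block shear: A_gv = 3.656, A_nv = 2.484, A_nt = 0.3281 in²; R_n = min(0.6F_uA_nv, 0.6F_yA_gv) + U_bs·F_u·A_nt = 98.01 kips → 73.5 kips.
Bolt shear governs: 23.9 kips.

23.9 kips (bolt shear governs)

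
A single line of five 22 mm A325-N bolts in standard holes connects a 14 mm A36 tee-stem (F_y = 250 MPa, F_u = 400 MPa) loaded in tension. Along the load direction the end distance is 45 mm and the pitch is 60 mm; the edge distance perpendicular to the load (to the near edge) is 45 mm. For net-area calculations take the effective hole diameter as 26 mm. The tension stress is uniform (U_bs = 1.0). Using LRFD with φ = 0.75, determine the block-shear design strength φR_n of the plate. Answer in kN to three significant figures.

558 kN

Shear plane L_v = 45 + 4·60 = 285 mm; A_gv = 285 × 14 = 3990 mm².
A_nv = (285 − 4.5·26) × 14 = 2352 mm².
A_nt = (45 − 0.5·26) × 14 = 448 mm².
0.6 F_u A_nv = 564.5 kN; 0.6 F_y A_gv = 598.5 kN → shear rupture governs the shear term.
R_n = 564.5 + 1.0 × 400 × 448 / 1000 = 743.7 kN.
Design strength φR_n = 0.75 × 743.7 = 558 kN.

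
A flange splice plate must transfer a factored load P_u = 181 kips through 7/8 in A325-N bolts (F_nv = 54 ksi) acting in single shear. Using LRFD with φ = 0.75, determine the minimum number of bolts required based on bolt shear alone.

A_b = π·0.875²/4 = 0.6013 in².
Per-bolt design strength φR_n = 0.75 × 54 × 0.6013 × 1 = 24.35 kips.
n ≥ 181 / 24.35 = 7.432 → use 8 bolts.

8 bolts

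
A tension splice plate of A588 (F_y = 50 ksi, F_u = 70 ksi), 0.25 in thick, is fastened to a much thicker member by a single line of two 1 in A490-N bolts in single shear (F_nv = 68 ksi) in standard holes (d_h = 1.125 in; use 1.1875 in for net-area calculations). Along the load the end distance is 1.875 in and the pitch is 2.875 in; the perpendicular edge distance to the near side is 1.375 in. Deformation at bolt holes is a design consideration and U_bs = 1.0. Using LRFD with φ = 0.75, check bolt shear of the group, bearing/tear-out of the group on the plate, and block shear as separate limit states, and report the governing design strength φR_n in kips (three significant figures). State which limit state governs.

33.6 kips (block shear governs)

Bolt shear: A_b = π·1²/4 = 0.7854 in²; R_n = 68 × 0.7854 × 2 × 1 = 106.8 kips → 0.75 × 106.8 = 80.1 kips.
Bearing: edge l_c = 1.312, r_n = 27.56 kips; interior l_c = 1.75, r_n = 36.75 kips; R_n = 27.56 + 1·36.75 = 64.31 kips → 48.2 kips.
Block shear: A_gv = 1.188, A_nv = 0.7422, A_nt = 0.1953 in²; R_n = min(0.6F_uA_nv, 0.6F_yA_gv) + U_bs·F_u·A_nt = 44.84 kips → 33.6 kips.
Block shear governs: 33.6 kips.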